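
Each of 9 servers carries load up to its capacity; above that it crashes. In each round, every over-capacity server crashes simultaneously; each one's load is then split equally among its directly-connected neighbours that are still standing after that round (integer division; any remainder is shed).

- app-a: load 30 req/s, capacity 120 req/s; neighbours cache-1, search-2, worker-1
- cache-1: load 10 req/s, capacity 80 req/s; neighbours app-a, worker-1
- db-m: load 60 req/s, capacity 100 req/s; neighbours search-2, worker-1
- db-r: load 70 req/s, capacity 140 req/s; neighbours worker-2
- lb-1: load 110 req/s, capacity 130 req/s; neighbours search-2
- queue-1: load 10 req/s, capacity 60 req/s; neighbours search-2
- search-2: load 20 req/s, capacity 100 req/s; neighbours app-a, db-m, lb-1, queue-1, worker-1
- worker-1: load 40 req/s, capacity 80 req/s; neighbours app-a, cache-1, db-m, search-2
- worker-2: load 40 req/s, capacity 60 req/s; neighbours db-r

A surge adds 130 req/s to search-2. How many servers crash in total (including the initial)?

Round 1 — search-2 at 150 > 100. search-2 crashes.
  search-2 sheds 150 req/s to app-a, db-m, lb-1, queue-1, worker-1: 30 each.
    app-a: 30+30 = 60 ≤ 120
    db-m: 60+30 = 90 ≤ 100
    lb-1: 110+30 = 140 > 130
    queue-1: 10+30 = 40 ≤ 60
    worker-1: 40+30 = 70 ≤ 80
Round 2 — lb-1 crashes.
  lb-1 sheds 140 req/s: no online neighbours, lost.
No further crashes.

2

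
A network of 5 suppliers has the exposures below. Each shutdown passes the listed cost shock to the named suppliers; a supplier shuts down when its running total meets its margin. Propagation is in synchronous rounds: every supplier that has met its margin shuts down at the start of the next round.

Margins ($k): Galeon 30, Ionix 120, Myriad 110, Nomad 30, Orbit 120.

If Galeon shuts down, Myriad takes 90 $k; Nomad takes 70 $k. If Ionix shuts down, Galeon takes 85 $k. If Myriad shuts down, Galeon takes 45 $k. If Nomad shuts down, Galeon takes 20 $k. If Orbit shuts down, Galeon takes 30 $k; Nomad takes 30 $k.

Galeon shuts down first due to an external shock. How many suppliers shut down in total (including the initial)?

2

Round 1 — Galeon shuts down (initial).
  Myriad: +90 → 90 < 110
  Nomad: +70 → 70 ≥ 30
Round 2 — Nomad shuts down.
No further shutdowns.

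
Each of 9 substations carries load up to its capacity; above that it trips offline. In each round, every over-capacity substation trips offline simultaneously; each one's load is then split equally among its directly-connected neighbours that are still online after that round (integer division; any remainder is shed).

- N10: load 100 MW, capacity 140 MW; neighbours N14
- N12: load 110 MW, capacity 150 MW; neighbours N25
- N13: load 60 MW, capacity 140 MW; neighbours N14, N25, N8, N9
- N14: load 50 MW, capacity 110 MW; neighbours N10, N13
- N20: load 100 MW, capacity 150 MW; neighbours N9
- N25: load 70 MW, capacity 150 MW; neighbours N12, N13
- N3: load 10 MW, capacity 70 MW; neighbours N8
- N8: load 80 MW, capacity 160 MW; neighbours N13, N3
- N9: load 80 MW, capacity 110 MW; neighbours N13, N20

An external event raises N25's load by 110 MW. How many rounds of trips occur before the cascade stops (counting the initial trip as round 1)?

Round 1 — N25 at 180 > 150. N25 trips offline.
  N25 sheds 180 MW to N12, N13: 90 each.
    N12: 110+90 = 200 > 150
    N13: 60+90 = 150 > 140
Round 2 — N12, N13 trip offline.
  N12 sheds 200 MW: no online neighbours, lost.
  N13 sheds 150 MW to N14, N8, N9: 50 each.
    N14: 50+50 = 100 ≤ 110
    N8: 80+50 = 130 ≤ 160
    N9: 80+50 = 130 > 110
Round 3 — N9 trips offline.
  N9 sheds 130 MW to N20: 130 each.
    N20: 100+130 = 230 > 150
Round 4 — N20 trips offline.
  N20 sheds 230 MW: no online neighbours, lost.
No further trips.

4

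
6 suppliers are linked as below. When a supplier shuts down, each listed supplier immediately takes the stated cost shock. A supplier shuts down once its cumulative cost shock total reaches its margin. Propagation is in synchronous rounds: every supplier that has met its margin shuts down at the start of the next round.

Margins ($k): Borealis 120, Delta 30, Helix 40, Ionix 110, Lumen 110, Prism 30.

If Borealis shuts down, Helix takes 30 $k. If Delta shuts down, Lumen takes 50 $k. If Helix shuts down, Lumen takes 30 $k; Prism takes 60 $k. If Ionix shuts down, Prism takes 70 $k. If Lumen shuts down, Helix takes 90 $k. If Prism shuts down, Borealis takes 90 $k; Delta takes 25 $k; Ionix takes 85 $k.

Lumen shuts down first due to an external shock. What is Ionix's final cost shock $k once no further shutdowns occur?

85

Round 1 — Lumen shuts down (initial).
  Helix: +90 → 90 ≥ 40
Round 2 — Helix shuts down.
  Prism: +60 → 60 ≥ 30
Round 3 — Prism shuts down.
  Borealis: +90 → 90 < 120
  Delta: +25 → 25 < 30
  Ionix: +85 → 85 < 110
No further shutdowns.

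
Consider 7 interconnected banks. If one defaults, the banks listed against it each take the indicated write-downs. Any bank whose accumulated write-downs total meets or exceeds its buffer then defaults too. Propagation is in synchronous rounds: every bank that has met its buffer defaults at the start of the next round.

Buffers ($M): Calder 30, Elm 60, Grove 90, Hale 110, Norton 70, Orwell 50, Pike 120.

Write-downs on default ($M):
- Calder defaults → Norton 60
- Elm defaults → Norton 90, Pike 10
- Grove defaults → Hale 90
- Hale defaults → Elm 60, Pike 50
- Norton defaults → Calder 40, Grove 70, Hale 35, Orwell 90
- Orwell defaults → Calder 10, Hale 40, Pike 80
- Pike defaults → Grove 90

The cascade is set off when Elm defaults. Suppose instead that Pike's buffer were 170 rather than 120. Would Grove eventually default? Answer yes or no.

no

With Pike's buffer at 170:
Round 1 — Elm defaults (initial).
  Norton: +90 → 90 ≥ 70
  Pike: +10 → 10 < 170
Round 2 — Norton defaults.
  Calder: +40 → 40 ≥ 30
  Grove: +70 → 70 < 90
  Hale: +35 → 35 < 110
  Orwell: +90 → 90 ≥ 50
Round 3 — Calder, Orwell default.
  Hale: +40 → 75 < 110
  Pike: +80 → 90 < 170
No further defaults.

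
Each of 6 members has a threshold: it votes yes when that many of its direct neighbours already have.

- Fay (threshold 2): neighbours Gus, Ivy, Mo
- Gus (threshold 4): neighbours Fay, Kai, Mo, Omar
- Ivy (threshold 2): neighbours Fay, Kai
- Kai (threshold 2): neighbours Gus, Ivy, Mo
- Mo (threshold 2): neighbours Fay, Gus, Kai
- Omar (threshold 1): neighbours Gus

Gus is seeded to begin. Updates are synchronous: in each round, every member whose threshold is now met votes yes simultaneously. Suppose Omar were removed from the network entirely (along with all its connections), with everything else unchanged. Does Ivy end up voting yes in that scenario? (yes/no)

no

With Omar removed:
Round 1 — Gus votes yes (initial).
Round 2 — no new yes votes; cascade stops.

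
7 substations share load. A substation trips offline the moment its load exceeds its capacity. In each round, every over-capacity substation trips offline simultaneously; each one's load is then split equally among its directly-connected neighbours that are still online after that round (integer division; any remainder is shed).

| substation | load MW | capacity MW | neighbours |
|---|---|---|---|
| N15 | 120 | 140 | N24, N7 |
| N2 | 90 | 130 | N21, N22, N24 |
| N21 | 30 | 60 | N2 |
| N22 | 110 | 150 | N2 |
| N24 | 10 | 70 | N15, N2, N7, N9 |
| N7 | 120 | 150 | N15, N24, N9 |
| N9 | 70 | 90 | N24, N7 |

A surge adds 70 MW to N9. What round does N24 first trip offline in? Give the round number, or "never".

2

Round 1 — N9 at 140 > 90. N9 trips offline.
  N9 sheds 140 MW to N24, N7: 70 each.
    N24: 10+70 = 80 > 70
    N7: 120+70 = 190 > 150
Round 2 — N24, N7 trip offline.
  N24 sheds 80 MW to N15, N2: 40 each.
    N15: 120+40 = 160 > 140
    N2: 90+40 = 130 ≤ 130
  N7 sheds 190 MW to N15: 190 each.
    N15: 160+190 = 350 > 140
Round 3 — N15 trips offline.
  N15 sheds 350 MW: no online neighbours, lost.
No further trips.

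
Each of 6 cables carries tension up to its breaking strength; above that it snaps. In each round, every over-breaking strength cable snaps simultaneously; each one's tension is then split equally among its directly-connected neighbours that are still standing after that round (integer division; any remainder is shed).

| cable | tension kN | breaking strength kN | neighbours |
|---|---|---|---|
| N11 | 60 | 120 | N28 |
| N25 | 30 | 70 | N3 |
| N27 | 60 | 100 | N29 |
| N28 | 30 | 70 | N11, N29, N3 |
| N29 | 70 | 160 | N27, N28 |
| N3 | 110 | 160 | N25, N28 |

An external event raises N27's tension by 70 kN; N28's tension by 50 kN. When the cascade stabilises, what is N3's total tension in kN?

136

Round 1 — N27 at 130 > 100; N28 at 80 > 70. N27, N28 snap.
  N27 sheds 130 kN to N29: 130 each.
    N29: 70+130 = 200 > 160
  N28 sheds 80 kN to N11, N29, N3: 26 each (2 lost).
    N11: 60+26 = 86 ≤ 120
    N29: 200+26 = 226 > 160
    N3: 110+26 = 136 ≤ 160
Round 2 — N29 snaps.
  N29 sheds 226 kN: no online neighbours, lost.
No further breaks.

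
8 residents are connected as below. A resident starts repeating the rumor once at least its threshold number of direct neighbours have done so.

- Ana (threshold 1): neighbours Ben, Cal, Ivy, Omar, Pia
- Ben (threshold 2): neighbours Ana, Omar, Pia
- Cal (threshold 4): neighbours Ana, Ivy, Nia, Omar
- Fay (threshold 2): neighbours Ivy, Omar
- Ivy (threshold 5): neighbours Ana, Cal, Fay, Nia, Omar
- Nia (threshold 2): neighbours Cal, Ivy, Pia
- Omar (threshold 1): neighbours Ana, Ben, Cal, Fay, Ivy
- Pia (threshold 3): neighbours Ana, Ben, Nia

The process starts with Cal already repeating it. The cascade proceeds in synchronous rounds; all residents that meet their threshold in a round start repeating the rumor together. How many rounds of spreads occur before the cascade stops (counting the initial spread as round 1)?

Round 1 — Cal starts repeating the rumor (initial).
Round 2 — checking thresholds:
  Ana: 1 of 5 neighbours ≥ 1, starts repeating the rumor.
  Ivy: 1 of 5 neighbours < 5, not yet.
  Nia: 1 of 3 neighbours < 2, not yet.
  Omar: 1 of 5 neighbours ≥ 1, starts repeating the rumor.
Round 3 — checking thresholds:
  Ben: 2 of 3 neighbours ≥ 2, starts repeating the rumor.
  Fay: 1 of 2 neighbours < 2, not yet.
  Ivy: 3 of 5 neighbours < 5, not yet.
  Nia: 1 of 3 neighbours < 2, not yet.
  Pia: 1 of 3 neighbours < 3, not yet.
Round 4 — no new spreads; cascade stops.

3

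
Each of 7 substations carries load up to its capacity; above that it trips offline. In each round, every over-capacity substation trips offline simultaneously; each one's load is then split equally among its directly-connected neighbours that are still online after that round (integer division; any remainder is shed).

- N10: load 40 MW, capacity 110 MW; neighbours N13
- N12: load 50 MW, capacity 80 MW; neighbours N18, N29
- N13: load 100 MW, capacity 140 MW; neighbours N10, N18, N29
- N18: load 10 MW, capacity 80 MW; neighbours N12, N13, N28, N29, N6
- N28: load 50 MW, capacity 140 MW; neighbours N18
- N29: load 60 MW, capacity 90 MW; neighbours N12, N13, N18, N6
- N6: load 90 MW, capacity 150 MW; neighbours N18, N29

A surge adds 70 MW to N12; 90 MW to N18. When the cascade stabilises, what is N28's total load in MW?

Round 1 — N12 at 120 > 80; N18 at 100 > 80. N12, N18 trip offline.
  N12 sheds 120 MW to N29: 120 each.
    N29: 60+120 = 180 > 90
  N18 sheds 100 MW to N13, N28, N29, N6: 25 each.
    N13: 100+25 = 125 ≤ 140
    N28: 50+25 = 75 ≤ 140
    N29: 180+25 = 205 > 90
    N6: 90+25 = 115 ≤ 150
Round 2 — N29 trips offline.
  N29 sheds 205 MW to N13, N6: 102 each (1 lost).
    N13: 125+102 = 227 > 140
    N6: 115+102 = 217 > 150
Round 3 — N13, N6 trip offline.
  N13 sheds 227 MW to N10: 227 each.
    N10: 40+227 = 267 > 110
  N6 sheds 217 MW: no online neighbours, lost.
Round 4 — N10 trips offline.
  N10 sheds 267 MW: no online neighbours, lost.
No further trips.

75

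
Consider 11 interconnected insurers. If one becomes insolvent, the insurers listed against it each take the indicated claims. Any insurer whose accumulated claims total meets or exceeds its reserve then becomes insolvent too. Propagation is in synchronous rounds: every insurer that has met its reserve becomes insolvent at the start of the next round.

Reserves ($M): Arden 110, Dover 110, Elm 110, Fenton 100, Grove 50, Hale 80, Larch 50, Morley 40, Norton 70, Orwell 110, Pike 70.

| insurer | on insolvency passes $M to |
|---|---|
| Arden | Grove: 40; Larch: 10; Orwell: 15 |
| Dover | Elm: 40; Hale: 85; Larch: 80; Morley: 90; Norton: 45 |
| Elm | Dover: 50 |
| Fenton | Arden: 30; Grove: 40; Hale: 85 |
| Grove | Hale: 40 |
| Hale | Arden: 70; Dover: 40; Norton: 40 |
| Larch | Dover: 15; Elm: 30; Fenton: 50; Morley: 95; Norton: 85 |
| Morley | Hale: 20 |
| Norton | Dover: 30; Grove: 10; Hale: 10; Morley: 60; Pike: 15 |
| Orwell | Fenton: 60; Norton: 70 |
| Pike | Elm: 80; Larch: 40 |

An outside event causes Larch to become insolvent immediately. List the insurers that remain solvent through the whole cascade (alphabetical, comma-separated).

Round 1 — Larch becomes insolvent (initial).
  Dover: +15 → 15 < 110
  Elm: +30 → 30 < 110
  Fenton: +50 → 50 < 100
  Morley: +95 → 95 ≥ 40
  Norton: +85 → 85 ≥ 70
Round 2 — Morley, Norton become insolvent.
  Dover: +30 → 45 < 110
  Grove: +10 → 10 < 50
  Hale: +20+10 → 30 < 80
  Pike: +15 → 15 < 70
No further insolvencies.

Arden, Dover, Elm, Fenton, Grove, Hale, Orwell, Pike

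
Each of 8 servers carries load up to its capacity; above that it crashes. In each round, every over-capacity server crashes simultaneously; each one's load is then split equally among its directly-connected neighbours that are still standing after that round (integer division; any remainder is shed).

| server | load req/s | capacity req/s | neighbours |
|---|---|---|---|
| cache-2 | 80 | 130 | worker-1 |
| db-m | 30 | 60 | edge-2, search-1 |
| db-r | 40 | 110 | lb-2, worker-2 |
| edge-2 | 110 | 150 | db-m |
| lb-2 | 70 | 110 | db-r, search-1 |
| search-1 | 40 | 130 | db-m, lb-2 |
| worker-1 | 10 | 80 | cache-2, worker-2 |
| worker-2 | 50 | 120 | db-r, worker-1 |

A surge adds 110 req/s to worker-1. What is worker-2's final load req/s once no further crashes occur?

110

Round 1 — worker-1 at 120 > 80. worker-1 crashes.
  worker-1 sheds 120 req/s to cache-2, worker-2: 60 each.
    cache-2: 80+60 = 140 > 130
    worker-2: 50+60 = 110 ≤ 120
Round 2 — cache-2 crashes.
  cache-2 sheds 140 req/s: no online neighbours, lost.
No further crashes.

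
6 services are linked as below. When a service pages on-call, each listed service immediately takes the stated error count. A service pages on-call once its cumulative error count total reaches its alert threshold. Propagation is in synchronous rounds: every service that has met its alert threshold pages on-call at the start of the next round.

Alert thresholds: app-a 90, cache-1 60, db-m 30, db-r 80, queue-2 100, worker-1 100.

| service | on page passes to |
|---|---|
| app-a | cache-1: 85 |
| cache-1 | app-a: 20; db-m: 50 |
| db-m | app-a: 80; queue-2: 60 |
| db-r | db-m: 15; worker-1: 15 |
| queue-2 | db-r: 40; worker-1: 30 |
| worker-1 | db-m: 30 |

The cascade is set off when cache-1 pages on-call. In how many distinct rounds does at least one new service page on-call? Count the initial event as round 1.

3

Round 1 — cache-1 pages on-call (initial).
  app-a: +20 → 20 < 90
  db-m: +50 → 50 ≥ 30
Round 2 — db-m pages on-call.
  app-a: +80 → 100 ≥ 90
  queue-2: +60 → 60 < 100
Round 3 — app-a pages on-call.
No further pages.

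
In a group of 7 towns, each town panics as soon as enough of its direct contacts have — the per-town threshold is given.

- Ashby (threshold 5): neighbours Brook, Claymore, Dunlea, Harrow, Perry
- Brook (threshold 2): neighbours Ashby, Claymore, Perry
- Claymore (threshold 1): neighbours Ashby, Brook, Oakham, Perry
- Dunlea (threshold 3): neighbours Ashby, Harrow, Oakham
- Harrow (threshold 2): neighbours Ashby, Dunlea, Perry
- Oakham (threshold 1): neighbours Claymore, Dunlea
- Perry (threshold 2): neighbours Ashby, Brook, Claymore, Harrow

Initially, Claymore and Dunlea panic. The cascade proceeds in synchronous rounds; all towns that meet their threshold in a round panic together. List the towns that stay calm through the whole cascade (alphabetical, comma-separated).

Ashby, Brook, Harrow, Perry

Round 1 — Claymore, Dunlea panic (initial).
Round 2 — checking thresholds:
  Ashby: 2 of 5 neighbours < 5, not yet.
  Brook: 1 of 3 neighbours < 2, not yet.
  Harrow: 1 of 3 neighbours < 2, not yet.
  Oakham: 2 of 2 neighbours ≥ 1, panics.
  Perry: 1 of 4 neighbours < 2, not yet.
Round 3 — no new panics; cascade stops.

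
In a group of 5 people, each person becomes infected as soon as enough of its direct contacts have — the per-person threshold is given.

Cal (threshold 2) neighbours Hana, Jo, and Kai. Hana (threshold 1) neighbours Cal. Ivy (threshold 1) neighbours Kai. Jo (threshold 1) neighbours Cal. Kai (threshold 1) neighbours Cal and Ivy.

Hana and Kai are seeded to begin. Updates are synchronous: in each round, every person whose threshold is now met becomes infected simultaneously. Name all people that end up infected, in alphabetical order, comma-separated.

Round 1 — Hana, Kai become infected (initial).
Round 2 — checking thresholds:
  Cal: 2 of 3 neighbours ≥ 2, becomes infected.
  Ivy: 1 of 1 neighbours ≥ 1, becomes infected.
Round 3 — checking thresholds:
  Jo: 1 of 1 neighbours ≥ 1, becomes infected.
Round 4 — no new infections; cascade stops.

Cal, Hana, Ivy, Jo, Kai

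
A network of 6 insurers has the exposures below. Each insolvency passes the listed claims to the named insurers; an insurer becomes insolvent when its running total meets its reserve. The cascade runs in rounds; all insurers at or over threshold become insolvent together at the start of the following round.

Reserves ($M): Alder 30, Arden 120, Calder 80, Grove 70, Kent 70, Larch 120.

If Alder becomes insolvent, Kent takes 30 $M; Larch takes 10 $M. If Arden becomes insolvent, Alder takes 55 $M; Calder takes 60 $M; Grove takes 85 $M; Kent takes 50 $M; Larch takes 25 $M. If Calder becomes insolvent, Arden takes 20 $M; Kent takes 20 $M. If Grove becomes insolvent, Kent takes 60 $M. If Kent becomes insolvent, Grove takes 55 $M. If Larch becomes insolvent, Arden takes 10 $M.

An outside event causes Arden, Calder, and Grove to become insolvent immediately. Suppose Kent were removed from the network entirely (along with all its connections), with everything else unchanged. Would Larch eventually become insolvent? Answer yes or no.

With Kent removed:
Round 1 — Arden, Calder, Grove become insolvent (initial).
  Alder: +55 → 55 ≥ 30
  Larch: +25 → 25 < 120
Round 2 — Alder becomes insolvent.
  Larch: +10 → 35 < 120
No further insolvencies.

no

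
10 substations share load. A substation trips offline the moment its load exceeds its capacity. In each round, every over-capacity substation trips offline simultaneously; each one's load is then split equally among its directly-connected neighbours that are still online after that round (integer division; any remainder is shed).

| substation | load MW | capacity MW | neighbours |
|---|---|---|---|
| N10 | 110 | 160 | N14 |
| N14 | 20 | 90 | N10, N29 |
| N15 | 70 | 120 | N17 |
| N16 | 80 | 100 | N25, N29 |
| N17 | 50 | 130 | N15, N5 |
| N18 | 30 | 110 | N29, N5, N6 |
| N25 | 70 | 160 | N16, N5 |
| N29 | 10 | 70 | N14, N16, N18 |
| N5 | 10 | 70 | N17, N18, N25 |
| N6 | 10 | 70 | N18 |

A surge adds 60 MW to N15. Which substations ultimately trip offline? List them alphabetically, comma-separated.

N10, N14, N15, N16, N17, N18, N25, N29, N5, N6

Round 1 — N15 at 130 > 120. N15 trips offline.
  N15 sheds 130 MW to N17: 130 each.
    N17: 50+130 = 180 > 130
Round 2 — N17 trips offline.
  N17 sheds 180 MW to N5: 180 each.
    N5: 10+180 = 190 > 70
Round 3 — N5 trips offline.
  N5 sheds 190 MW to N18, N25: 95 each.
    N18: 30+95 = 125 > 110
    N25: 70+95 = 165 > 160
Round 4 — N18, N25 trip offline.
  N18 sheds 125 MW to N29, N6: 62 each (1 lost).
    N29: 10+62 = 72 > 70
    N6: 10+62 = 72 > 70
  N25 sheds 165 MW to N16: 165 each.
    N16: 80+165 = 245 > 100
Round 5 — N16, N29, N6 trip offline.
  N16 sheds 245 MW: no online neighbours, lost.
  N29 sheds 72 MW to N14: 72 each.
    N14: 20+72 = 92 > 90
  N6 sheds 72 MW: no online neighbours, lost.
Round 6 — N14 trips offline.
  N14 sheds 92 MW to N10: 92 each.
    N10: 110+92 = 202 > 160
Round 7 — N10 trips offline.
  N10 sheds 202 MW: no online neighbours, lost.
No further trips.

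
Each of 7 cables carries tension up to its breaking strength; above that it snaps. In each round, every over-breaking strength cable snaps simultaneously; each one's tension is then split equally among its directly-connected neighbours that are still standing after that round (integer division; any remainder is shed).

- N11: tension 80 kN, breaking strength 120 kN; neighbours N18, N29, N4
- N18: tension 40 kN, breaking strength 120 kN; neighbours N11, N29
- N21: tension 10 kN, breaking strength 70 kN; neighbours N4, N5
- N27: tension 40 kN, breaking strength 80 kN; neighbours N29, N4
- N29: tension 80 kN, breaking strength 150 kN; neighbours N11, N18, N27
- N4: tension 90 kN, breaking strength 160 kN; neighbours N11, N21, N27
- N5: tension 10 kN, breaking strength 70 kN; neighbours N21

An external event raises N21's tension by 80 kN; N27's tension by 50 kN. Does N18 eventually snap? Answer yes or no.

Round 1 — N21 at 90 > 70; N27 at 90 > 80. N21, N27 snap.
  N21 sheds 90 kN to N4, N5: 45 each.
    N4: 90+45 = 135 ≤ 160
    N5: 10+45 = 55 ≤ 70
  N27 sheds 90 kN to N29, N4: 45 each.
    N29: 80+45 = 125 ≤ 150
    N4: 135+45 = 180 > 160
Round 2 — N4 snaps.
  N4 sheds 180 kN to N11: 180 each.
    N11: 80+180 = 260 > 120
Round 3 — N11 snaps.
  N11 sheds 260 kN to N18, N29: 130 each.
    N18: 40+130 = 170 > 120
    N29: 125+130 = 255 > 150
Round 4 — N18, N29 snap.
  N18 sheds 170 kN: no online neighbours, lost.
  N29 sheds 255 kN: no online neighbours, lost.
No further breaks.

yes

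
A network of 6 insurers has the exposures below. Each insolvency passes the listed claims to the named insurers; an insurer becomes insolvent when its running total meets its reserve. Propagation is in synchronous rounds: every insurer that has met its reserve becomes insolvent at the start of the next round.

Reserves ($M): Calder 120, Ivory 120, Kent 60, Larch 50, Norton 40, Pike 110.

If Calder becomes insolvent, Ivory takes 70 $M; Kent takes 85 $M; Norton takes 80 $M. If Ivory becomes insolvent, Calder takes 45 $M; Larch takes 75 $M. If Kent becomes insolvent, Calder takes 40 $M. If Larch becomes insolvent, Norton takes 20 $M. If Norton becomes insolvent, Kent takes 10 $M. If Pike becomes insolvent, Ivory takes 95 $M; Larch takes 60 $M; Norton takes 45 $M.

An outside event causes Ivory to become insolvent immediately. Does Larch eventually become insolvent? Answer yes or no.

yes

Round 1 — Ivory becomes insolvent (initial).
  Calder: +45 → 45 < 120
  Larch: +75 → 75 ≥ 50
Round 2 — Larch becomes insolvent.
  Norton: +20 → 20 < 40
No further insolvencies.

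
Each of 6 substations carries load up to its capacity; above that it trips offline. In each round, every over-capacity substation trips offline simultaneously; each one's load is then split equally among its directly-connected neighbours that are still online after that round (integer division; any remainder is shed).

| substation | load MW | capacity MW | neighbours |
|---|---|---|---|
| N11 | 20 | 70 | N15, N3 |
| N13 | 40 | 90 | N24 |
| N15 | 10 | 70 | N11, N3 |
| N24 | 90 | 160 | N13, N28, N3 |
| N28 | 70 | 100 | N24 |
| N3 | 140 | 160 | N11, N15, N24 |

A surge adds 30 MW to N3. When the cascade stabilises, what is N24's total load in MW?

146

Round 1 — N3 at 170 > 160. N3 trips offline.
  N3 sheds 170 MW to N11, N15, N24: 56 each (2 lost).
    N11: 20+56 = 76 > 70
    N15: 10+56 = 66 ≤ 70
    N24: 90+56 = 146 ≤ 160
Round 2 — N11 trips offline.
  N11 sheds 76 MW to N15: 76 each.
    N15: 66+76 = 142 > 70
Round 3 — N15 trips offline.
  N15 sheds 142 MW: no online neighbours, lost.
No further trips.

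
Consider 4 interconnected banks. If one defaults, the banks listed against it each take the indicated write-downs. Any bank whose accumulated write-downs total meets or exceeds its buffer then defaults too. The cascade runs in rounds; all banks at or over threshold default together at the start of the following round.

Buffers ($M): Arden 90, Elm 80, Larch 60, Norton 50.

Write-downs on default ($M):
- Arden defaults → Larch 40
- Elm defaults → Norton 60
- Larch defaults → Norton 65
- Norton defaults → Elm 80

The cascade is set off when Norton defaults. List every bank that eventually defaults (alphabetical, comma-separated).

Round 1 — Norton defaults (initial).
  Elm: +80 → 80 ≥ 80
Round 2 — Elm defaults.
No further defaults.

Elm, Norton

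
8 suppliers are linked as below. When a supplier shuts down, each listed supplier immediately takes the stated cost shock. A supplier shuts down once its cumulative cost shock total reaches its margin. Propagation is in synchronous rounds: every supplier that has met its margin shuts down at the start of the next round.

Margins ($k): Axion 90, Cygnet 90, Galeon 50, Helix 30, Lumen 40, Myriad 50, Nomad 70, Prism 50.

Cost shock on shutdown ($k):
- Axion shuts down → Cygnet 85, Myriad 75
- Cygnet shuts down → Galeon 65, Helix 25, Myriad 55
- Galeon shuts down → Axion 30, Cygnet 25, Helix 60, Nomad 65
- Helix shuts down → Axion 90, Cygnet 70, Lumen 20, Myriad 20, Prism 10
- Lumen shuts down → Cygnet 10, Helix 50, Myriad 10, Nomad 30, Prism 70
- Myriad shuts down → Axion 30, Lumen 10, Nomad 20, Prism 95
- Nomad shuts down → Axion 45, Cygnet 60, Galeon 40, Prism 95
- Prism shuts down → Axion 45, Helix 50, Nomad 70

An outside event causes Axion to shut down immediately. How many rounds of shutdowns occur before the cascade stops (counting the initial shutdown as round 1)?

6

Round 1 — Axion shuts down (initial).
  Cygnet: +85 → 85 < 90
  Myriad: +75 → 75 ≥ 50
Round 2 — Myriad shuts down.
  Lumen: +10 → 10 < 40
  Nomad: +20 → 20 < 70
  Prism: +95 → 95 ≥ 50
Round 3 — Prism shuts down.
  Helix: +50 → 50 ≥ 30
  Nomad: +70 → 90 ≥ 70
Round 4 — Helix, Nomad shut down.
  Cygnet: +70+60 → 215 ≥ 90
  Galeon: +40 → 40 < 50
  Lumen: +20 → 30 < 40
Round 5 — Cygnet shuts down.
  Galeon: +65 → 105 ≥ 50
Round 6 — Galeon shuts down.
No further shutdowns.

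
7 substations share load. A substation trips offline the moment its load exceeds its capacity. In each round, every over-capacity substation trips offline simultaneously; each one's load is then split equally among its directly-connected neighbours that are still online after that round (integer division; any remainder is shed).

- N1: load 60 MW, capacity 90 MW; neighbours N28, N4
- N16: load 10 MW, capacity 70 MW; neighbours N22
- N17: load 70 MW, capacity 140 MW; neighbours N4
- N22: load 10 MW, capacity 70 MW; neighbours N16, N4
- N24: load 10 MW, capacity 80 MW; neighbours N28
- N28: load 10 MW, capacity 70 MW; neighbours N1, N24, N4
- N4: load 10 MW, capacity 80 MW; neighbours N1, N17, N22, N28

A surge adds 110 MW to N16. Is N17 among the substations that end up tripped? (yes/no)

Round 1 — N16 at 120 > 70. N16 trips offline.
  N16 sheds 120 MW to N22: 120 each.
    N22: 10+120 = 130 > 70
Round 2 — N22 trips offline.
  N22 sheds 130 MW to N4: 130 each.
    N4: 10+130 = 140 > 80
Round 3 — N4 trips offline.
  N4 sheds 140 MW to N1, N17, N28: 46 each (2 lost).
    N1: 60+46 = 106 > 90
    N17: 70+46 = 116 ≤ 140
    N28: 10+46 = 56 ≤ 70
Round 4 — N1 trips offline.
  N1 sheds 106 MW to N28: 106 each.
    N28: 56+106 = 162 > 70
Round 5 — N28 trips offline.
  N28 sheds 162 MW to N24: 162 each.
    N24: 10+162 = 172 > 80
Round 6 — N24 trips offline.
  N24 sheds 172 MW: no online neighbours, lost.
No further trips.

no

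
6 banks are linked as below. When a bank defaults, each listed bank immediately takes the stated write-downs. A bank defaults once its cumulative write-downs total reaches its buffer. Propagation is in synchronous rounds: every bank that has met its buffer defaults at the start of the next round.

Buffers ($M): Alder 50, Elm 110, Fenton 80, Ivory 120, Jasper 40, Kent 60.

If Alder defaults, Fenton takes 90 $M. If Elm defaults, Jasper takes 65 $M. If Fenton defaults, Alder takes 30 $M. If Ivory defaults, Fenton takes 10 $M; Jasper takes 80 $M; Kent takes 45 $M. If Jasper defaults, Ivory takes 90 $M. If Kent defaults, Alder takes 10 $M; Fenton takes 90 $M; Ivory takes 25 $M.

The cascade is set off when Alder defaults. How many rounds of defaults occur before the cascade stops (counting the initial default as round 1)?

2

Round 1 — Alder defaults (initial).
  Fenton: +90 → 90 ≥ 80
Round 2 — Fenton defaults.
No further defaults.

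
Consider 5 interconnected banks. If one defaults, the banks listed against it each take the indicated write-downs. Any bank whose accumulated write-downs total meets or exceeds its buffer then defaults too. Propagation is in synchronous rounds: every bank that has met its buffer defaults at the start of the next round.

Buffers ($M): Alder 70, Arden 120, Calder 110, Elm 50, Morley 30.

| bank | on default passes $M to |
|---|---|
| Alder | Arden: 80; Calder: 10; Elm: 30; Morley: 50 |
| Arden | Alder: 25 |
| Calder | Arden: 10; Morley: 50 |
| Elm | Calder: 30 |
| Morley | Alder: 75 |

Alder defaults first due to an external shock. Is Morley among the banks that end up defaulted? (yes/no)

yes

Round 1 — Alder defaults (initial).
  Arden: +80 → 80 < 120
  Calder: +10 → 10 < 110
  Elm: +30 → 30 < 50
  Morley: +50 → 50 ≥ 30
Round 2 — Morley defaults.
No further defaults.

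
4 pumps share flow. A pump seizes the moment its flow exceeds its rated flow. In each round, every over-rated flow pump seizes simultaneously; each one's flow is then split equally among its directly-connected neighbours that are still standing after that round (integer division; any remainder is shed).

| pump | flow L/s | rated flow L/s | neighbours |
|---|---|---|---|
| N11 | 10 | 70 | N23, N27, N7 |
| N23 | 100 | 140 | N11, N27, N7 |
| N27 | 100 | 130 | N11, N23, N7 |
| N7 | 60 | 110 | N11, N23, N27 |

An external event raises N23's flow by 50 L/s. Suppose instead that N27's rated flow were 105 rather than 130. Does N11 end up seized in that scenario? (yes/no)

yes

With N27's rated flow at 105:
Round 1 — N23 at 150 > 140. N23 seizes.
  N23 sheds 150 L/s to N11, N27, N7: 50 each.
    N11: 10+50 = 60 ≤ 70
    N27: 100+50 = 150 > 105
    N7: 60+50 = 110 ≤ 110
Round 2 — N27 seizes.
  N27 sheds 150 L/s to N11, N7: 75 each.
    N11: 60+75 = 135 > 70
    N7: 110+75 = 185 > 110
Round 3 — N11, N7 seize.
  N11 sheds 135 L/s: no online neighbours, lost.
  N7 sheds 185 L/s: no online neighbours, lost.
No further seizures.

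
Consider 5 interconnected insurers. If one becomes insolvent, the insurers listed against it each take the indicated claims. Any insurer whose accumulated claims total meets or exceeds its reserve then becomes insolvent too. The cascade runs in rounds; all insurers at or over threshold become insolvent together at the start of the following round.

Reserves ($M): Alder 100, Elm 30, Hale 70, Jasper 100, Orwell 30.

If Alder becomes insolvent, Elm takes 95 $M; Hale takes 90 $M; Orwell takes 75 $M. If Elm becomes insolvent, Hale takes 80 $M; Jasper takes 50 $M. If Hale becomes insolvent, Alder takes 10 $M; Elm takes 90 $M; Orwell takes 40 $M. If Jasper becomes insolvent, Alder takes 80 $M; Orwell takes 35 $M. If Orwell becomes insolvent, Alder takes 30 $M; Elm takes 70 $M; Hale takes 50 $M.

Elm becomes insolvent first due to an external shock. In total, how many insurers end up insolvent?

3

Round 1 — Elm becomes insolvent (initial).
  Hale: +80 → 80 ≥ 70
  Jasper: +50 → 50 < 100
Round 2 — Hale becomes insolvent.
  Alder: +10 → 10 < 100
  Orwell: +40 → 40 ≥ 30
Round 3 — Orwell becomes insolvent.
  Alder: +30 → 40 < 100
No further insolvencies.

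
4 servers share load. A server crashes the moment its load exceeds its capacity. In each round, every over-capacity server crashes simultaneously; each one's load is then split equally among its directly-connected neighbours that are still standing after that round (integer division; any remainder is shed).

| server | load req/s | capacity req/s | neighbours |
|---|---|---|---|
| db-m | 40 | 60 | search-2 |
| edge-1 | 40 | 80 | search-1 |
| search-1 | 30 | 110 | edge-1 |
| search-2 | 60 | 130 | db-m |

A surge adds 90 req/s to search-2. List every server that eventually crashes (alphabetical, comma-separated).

db-m, search-2

Round 1 — search-2 at 150 > 130. search-2 crashes.
  search-2 sheds 150 req/s to db-m: 150 each.
    db-m: 40+150 = 190 > 60
Round 2 — db-m crashes.
  db-m sheds 190 req/s: no online neighbours, lost.
No further crashes.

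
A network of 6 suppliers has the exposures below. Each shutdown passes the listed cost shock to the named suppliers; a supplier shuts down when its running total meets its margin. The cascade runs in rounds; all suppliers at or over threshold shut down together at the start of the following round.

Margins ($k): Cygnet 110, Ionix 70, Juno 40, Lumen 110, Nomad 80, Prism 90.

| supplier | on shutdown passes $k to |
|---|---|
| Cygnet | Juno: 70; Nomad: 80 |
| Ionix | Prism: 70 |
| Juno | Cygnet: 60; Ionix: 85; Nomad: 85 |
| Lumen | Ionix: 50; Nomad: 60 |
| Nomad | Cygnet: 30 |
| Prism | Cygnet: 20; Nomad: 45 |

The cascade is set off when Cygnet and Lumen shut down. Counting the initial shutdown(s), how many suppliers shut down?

5

Round 1 — Cygnet, Lumen shut down (initial).
  Ionix: +50 → 50 < 70
  Juno: +70 → 70 ≥ 40
  Nomad: +80+60 → 140 ≥ 80
Round 2 — Juno, Nomad shut down.
  Ionix: +85 → 135 ≥ 70
Round 3 — Ionix shuts down.
  Prism: +70 → 70 < 90
No further shutdowns.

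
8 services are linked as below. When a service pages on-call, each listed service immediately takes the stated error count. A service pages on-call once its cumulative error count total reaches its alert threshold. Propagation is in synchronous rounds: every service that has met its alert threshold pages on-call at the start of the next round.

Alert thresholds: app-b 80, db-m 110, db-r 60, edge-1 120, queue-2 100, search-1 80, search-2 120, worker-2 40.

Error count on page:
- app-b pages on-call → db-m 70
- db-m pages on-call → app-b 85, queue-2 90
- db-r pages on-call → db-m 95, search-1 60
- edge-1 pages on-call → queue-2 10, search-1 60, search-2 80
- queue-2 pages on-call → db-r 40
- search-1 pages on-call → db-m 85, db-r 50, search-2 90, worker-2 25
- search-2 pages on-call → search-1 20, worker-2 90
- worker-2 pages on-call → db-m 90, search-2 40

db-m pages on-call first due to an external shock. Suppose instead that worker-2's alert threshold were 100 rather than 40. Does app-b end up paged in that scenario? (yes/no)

With worker-2's alert threshold at 100:
Round 1 — db-m pages on-call (initial).
  app-b: +85 → 85 ≥ 80
  queue-2: +90 → 90 < 100
Round 2 — app-b pages on-call.
No further pages.

yes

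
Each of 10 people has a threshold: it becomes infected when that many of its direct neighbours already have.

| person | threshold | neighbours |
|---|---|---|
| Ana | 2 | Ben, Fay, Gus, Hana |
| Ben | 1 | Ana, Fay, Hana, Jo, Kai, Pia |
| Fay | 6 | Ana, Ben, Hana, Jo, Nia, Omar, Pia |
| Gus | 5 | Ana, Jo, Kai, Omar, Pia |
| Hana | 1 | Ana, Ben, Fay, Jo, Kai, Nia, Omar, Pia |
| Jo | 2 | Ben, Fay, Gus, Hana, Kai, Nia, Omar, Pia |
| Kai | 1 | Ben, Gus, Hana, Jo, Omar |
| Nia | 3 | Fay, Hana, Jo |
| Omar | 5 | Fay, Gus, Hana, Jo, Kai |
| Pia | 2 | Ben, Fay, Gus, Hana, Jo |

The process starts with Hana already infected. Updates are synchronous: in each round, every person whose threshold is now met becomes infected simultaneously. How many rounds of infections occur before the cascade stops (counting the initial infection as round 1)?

Round 1 — Hana becomes infected (initial).
Round 2 — checking thresholds:
  Ana: 1 of 4 neighbours < 2, below threshold.
  Ben: 1 of 6 neighbours ≥ 1, becomes infected.
  Fay: 1 of 7 neighbours < 6, below threshold.
  Jo: 1 of 8 neighbours < 2, below threshold.
  Kai: 1 of 5 neighbours ≥ 1, becomes infected.
  Nia: 1 of 3 neighbours < 3, below threshold.
  Omar: 1 of 5 neighbours < 5, below threshold.
  Pia: 1 of 5 neighbours < 2, below threshold.
Round 3 — checking thresholds:
  Ana: 2 of 4 neighbours ≥ 2, becomes infected.
  Fay: 2 of 7 neighbours < 6, below threshold.
  Gus: 1 of 5 neighbours < 5, below threshold.
  Jo: 3 of 8 neighbours ≥ 2, becomes infected.
  Nia: 1 of 3 neighbours < 3, below threshold.
  Omar: 2 of 5 neighbours < 5, below threshold.
  Pia: 2 of 5 neighbours ≥ 2, becomes infected.
Round 4 — no new infections; cascade stops.

3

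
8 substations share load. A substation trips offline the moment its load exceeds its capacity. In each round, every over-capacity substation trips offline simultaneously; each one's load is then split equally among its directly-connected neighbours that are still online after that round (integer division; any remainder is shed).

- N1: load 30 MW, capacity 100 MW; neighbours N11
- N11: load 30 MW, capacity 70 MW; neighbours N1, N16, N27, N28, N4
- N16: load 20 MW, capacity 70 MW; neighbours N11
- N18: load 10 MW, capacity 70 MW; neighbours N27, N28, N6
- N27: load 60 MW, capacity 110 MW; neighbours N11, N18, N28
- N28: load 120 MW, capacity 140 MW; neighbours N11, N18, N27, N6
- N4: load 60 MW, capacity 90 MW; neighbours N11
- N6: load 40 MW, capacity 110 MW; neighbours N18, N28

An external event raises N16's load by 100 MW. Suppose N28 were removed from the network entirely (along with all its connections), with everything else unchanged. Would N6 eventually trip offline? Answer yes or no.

With N28 removed:
Round 1 — N16 at 120 > 70. N16 trips offline.
  N16 sheds 120 MW to N11: 120 each.
    N11: 30+120 = 150 > 70
Round 2 — N11 trips offline.
  N11 sheds 150 MW to N1, N27, N4: 50 each.
    N1: 30+50 = 80 ≤ 100
    N27: 60+50 = 110 ≤ 110
    N4: 60+50 = 110 > 90
Round 3 — N4 trips offline.
  N4 sheds 110 MW: no online neighbours, lost.
No further trips.

no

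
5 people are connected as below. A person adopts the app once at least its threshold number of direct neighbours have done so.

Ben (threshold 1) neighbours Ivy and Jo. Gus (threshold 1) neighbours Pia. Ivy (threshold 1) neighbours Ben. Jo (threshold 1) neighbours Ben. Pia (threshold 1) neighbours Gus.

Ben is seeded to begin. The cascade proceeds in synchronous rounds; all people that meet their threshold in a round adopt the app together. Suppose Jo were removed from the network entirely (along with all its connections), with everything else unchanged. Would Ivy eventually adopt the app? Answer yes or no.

With Jo removed:
Round 1 — Ben adopts the app (initial).
Round 2 — checking thresholds:
  Ivy: 1 of 1 neighbours ≥ 1, adopts the app.
Round 3 — no new adoptions; cascade stops.

yes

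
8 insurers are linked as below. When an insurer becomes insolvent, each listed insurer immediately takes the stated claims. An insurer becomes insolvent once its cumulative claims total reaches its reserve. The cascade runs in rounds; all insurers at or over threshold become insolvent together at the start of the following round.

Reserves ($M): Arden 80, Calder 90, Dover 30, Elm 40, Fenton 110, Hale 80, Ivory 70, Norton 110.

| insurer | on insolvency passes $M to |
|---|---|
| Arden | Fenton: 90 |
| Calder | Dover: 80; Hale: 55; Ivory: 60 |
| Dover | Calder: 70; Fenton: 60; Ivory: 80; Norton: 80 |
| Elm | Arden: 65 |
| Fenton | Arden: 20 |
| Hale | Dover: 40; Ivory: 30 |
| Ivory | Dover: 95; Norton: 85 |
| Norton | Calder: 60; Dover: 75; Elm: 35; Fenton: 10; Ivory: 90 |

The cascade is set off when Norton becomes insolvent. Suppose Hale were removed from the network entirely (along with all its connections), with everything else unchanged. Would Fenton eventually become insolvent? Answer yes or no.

no

With Hale removed:
Round 1 — Norton becomes insolvent (initial).
  Calder: +60 → 60 < 90
  Dover: +75 → 75 ≥ 30
  Elm: +35 → 35 < 40
  Fenton: +10 → 10 < 110
  Ivory: +90 → 90 ≥ 70
Round 2 — Dover, Ivory become insolvent.
  Calder: +70 → 130 ≥ 90
  Fenton: +60 → 70 < 110
Round 3 — Calder becomes insolvent.
No further insolvencies.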